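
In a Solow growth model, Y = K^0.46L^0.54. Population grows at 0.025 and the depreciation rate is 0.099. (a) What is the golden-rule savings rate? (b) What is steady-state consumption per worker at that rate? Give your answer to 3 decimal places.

The effective depreciation rate is n + δ = 0.025 + 0.099 = 0.124.
For Cobb-Douglas, s_gold equals capital's share: s_gold = 0.46.
Maximizing c = f(k) − (n+δ)·k gives f'(k) = n+δ, i.e. 0.46·k^(0.46−1) = 0.124, so k_gold = (0.46/0.124)^(1/0.54) ≈ 11.3325.
y_gold = 11.3325^0.46 ≈ 3.0549; c_gold = (1−0.46)·y_gold ≈ 1.6496.

(a) s_gold = 0.460; (b) c_gold ≈ 1.650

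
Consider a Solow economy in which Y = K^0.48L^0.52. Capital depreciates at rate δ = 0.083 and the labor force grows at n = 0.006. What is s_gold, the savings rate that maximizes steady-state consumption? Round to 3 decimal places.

s_gold = 0.480

The effective depreciation rate is n + δ = 0.006 + 0.083 = 0.089.
At the golden rule MPK = n+δ, and in any Cobb-Douglas steady state s = (n+δ)·k/y = MPK·k/y = capital's share 0.48.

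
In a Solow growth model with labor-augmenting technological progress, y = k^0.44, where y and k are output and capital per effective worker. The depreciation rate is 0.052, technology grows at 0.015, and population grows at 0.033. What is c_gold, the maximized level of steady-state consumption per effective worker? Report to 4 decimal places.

c_gold ≈ 1.7937

Break-even investment rate: n + g + δ = 0.033 + 0.015 + 0.052 = 0.1.
Maximizing c = f(k) − (n+g+δ)·k gives f'(k) = n+g+δ, i.e. 0.44·k^(0.44−1) = 0.1, so k_gold = (0.44/0.1)^(1/0.56) ≈ 14.0936.
y_gold = 14.0936^0.44 ≈ 3.2031.
c_gold = y_gold − (n+g+δ)·k_gold = 3.2031 − 0.1·14.0936 ≈ 1.7937.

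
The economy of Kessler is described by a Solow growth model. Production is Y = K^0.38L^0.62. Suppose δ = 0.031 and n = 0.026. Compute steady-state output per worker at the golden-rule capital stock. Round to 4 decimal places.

y_gold ≈ 3.1987

n + δ = 0.026 + 0.031 = 0.057.
Golden rule sets MPK = n+δ: 0.38·k^(0.38−1) = 0.057, so k_gold = (0.38/0.057)^(1/0.62) ≈ 21.3248.
Output: y_gold = k_gold^0.38 = 21.3248^0.38 ≈ 3.1987.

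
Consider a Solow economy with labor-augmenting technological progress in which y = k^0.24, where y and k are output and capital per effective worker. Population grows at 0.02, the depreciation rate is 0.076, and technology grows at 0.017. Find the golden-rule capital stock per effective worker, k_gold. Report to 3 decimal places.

k_gold ≈ 2.694

Capital per effective worker breaks even when investment replaces (n + g + δ)·k; here n + g + δ = 0.113.
Golden rule sets MPK = n+g+δ: 0.24·k^(0.24−1) = 0.113, so k_gold = (0.24/0.113)^(1/0.76) ≈ 2.6943.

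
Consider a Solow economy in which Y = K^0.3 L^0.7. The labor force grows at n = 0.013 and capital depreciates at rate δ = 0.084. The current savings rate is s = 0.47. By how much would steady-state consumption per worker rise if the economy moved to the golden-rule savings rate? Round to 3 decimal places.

The effective depreciation rate is n + δ = 0.013 + 0.084 = 0.097.
Current steady state (s = 0.47): k* = (0.47/0.097)^(1/0.7) ≈ 9.5288, y* = 9.5288^0.3 ≈ 1.9666, c* = (1−0.47)·1.9666 ≈ 1.0423.
Golden rule sets MPK = n+δ: 0.3·k^(0.3−1) = 0.097, so k_gold = (0.3/0.097)^(1/0.7) ≈ 5.0176.
y_gold = 5.0176^0.3 ≈ 1.6224, c_gold = y_gold − 0.097·k_gold ≈ 1.1357.
Gain: Δc = 1.1357 − 1.0423 ≈ 0.0934.

Δc ≈ 0.093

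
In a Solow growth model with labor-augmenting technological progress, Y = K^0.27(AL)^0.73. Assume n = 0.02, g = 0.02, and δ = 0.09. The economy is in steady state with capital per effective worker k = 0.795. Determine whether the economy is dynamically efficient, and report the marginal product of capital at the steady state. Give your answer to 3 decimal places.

Break-even investment rate: n + g + δ = 0.02 + 0.02 + 0.09 = 0.13.
MPK = 0.27·k^(0.27−1) = 0.27·0.795^(-0.73) ≈ 0.3192.
MPK > 0.13, so the economy is dynamically efficient (under-saving).

dynamically efficient; MPK ≈ 0.319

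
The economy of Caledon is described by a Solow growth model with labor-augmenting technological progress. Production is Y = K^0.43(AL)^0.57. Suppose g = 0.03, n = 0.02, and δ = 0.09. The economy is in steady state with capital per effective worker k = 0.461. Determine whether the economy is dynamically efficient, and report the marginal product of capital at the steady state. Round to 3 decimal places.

dynamically efficient; MPK ≈ 0.669

Break-even investment rate: n + g + δ = 0.02 + 0.03 + 0.09 = 0.14.
MPK = 0.43·k^(0.43−1) = 0.43·0.461^(-0.57) ≈ 0.6686.
MPK > 0.14, so the economy is dynamically efficient (under-saving).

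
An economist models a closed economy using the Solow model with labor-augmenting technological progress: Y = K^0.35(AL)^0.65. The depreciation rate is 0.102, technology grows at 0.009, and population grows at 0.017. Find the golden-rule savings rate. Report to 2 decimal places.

s_gold = 0.35

Break-even investment rate: n + g + δ = 0.017 + 0.009 + 0.102 = 0.128.
At the golden rule MPK = n+g+δ, and in any Cobb-Douglas steady state s = (n+g+δ)·k/y = MPK·k/y = capital's share 0.35.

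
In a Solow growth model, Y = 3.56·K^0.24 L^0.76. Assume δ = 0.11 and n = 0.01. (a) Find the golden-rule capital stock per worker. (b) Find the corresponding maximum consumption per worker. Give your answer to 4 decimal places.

n + δ = 0.01 + 0.11 = 0.12.
At the golden rule the marginal product of capital equals n+δ: 0.24·3.56·k^(0.24−1) = 0.12. Solving, k_gold = (0.24·3.56/0.12)^(1/0.76) ≈ 13.2338.
y_gold = 3.56·13.2338^0.24 ≈ 6.6169; c_gold = y_gold − 0.12·k_gold ≈ 5.0288.

(a) k_gold ≈ 13.2338; (b) c_gold ≈ 5.0288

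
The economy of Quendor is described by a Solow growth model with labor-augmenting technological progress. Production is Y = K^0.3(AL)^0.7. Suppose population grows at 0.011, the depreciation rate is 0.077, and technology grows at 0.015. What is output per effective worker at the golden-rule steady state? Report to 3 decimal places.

y_gold ≈ 1.581

Capital per effective worker breaks even when investment replaces (n + g + δ)·k; here n + g + δ = 0.103.
At the golden rule the marginal product of capital equals n+g+δ: 0.3·k^(0.3−1) = 0.103. Solving, k_gold = (0.3/0.103)^(1/0.7) ≈ 4.6054.
Output: y_gold = k_gold^0.3 = 4.6054^0.3 ≈ 1.5812.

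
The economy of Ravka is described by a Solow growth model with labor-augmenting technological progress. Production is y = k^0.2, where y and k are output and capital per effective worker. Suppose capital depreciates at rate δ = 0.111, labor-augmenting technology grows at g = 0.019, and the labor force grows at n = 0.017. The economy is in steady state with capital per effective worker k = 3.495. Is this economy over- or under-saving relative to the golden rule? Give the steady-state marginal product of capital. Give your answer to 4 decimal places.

over-saving; MPK ≈ 0.0735

Break-even investment rate: n + g + δ = 0.017 + 0.019 + 0.111 = 0.147.
MPK = 0.2·k^(0.2−1) = 0.2·3.495^(-0.8) ≈ 0.0735.
MPK < 0.147, so the economy is dynamically inefficient (over-saving).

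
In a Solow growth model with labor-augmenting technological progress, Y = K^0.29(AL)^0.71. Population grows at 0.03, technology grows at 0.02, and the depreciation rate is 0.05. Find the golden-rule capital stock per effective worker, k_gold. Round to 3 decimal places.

n + g + δ = 0.03 + 0.02 + 0.05 = 0.1.
At the golden rule the marginal product of capital equals n+g+δ: 0.29·k^(0.29−1) = 0.1. Solving, k_gold = (0.29/0.1)^(1/0.71) ≈ 4.4799.

k_gold ≈ 4.480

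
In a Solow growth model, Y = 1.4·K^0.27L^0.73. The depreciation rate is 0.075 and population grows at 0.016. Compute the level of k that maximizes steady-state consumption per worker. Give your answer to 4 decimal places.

Capital per worker breaks even when investment replaces (n + δ)·k; here n + δ = 0.091.
Golden rule sets MPK = n+δ: 0.27·1.4·k^(0.27−1) = 0.091, so k_gold = (0.27·1.4/0.091)^(1/0.73) ≈ 7.0338.

k_gold ≈ 7.0338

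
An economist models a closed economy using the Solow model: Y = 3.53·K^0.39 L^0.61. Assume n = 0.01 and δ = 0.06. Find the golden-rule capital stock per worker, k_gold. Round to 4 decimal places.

The effective depreciation rate is n + δ = 0.01 + 0.06 = 0.07.
At the golden rule the marginal product of capital equals n+δ: 0.39·3.53·k^(0.39−1) = 0.07. Solving, k_gold = (0.39·3.53/0.07)^(1/0.61) ≈ 132.0953.

k_gold ≈ 132.0953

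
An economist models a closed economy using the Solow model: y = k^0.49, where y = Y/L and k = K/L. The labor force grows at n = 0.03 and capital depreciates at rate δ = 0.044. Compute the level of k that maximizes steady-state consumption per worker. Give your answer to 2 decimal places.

Capital per worker breaks even when investment replaces (n + δ)·k; here n + δ = 0.074.
At the golden rule the marginal product of capital equals n+δ: 0.49·k^(0.49−1) = 0.074. Solving, k_gold = (0.49/0.074)^(1/0.51) ≈ 40.7131.

k_gold ≈ 40.71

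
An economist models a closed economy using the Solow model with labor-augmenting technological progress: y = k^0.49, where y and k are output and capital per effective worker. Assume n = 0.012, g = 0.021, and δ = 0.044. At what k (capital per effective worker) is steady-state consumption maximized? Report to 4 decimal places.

Capital per effective worker breaks even when investment replaces (n + g + δ)·k; here n + g + δ = 0.077.
Golden rule sets MPK = n+g+δ: 0.49·k^(0.49−1) = 0.077, so k_gold = (0.49/0.077)^(1/0.51) ≈ 37.6611.

k_gold ≈ 37.6611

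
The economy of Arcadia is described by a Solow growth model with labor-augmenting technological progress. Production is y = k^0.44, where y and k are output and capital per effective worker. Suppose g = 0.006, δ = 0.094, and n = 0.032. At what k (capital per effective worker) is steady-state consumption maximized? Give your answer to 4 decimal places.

k_gold ≈ 8.5844

The effective depreciation rate is n + g + δ = 0.032 + 0.006 + 0.094 = 0.132.
Maximizing c = f(k) − (n+g+δ)·k gives f'(k) = n+g+δ, i.e. 0.44·k^(0.44−1) = 0.132, so k_gold = (0.44/0.132)^(1/0.56) ≈ 8.5844.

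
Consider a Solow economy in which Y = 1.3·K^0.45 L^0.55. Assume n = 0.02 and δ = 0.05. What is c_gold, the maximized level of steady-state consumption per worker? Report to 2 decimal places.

The effective depreciation rate is n + δ = 0.02 + 0.05 = 0.07.
Golden rule sets MPK = n+δ: 0.45·1.3·k^(0.45−1) = 0.07, so k_gold = (0.45·1.3/0.07)^(1/0.55) ≈ 47.4754.
y_gold = 1.3·47.4754^0.45 ≈ 7.3851.
c_gold = y_gold − (n+δ)·k_gold = 7.3851 − 0.07·47.4754 ≈ 4.0618.

c_gold ≈ 4.06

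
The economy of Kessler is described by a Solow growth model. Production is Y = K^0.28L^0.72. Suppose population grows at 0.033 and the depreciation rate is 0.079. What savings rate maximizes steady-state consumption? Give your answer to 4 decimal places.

s_gold = 0.2800

Capital per worker breaks even when investment replaces (n + δ)·k; here n + δ = 0.112.
At the golden rule MPK = n+δ, and in any Cobb-Douglas steady state s = (n+δ)·k/y = MPK·k/y = capital's share 0.28.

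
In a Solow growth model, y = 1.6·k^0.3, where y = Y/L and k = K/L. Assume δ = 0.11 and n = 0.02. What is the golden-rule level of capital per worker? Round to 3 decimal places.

k_gold ≈ 6.463

Break-even investment rate: n + δ = 0.02 + 0.11 = 0.13.
Maximizing c = f(k) − (n+δ)·k gives f'(k) = n+δ, i.e. 0.3·1.6·k^(0.3−1) = 0.13, so k_gold = (0.3·1.6/0.13)^(1/0.7) ≈ 6.4629.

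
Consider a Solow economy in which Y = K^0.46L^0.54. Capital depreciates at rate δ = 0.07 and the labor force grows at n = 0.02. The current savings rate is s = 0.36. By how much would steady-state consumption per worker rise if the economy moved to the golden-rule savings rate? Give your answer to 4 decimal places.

Δc ≈ 0.0827

Capital per worker breaks even when investment replaces (n + δ)·k; here n + δ = 0.09.
Current steady state (s = 0.36): k* = (0.36/0.09)^(1/0.54) ≈ 13.0294, y* = 13.0294^0.46 ≈ 3.2574, c* = (1−0.36)·3.2574 ≈ 2.0847.
Golden rule sets MPK = n+δ: 0.46·k^(0.46−1) = 0.09, so k_gold = (0.46/0.09)^(1/0.54) ≈ 20.5147.
y_gold = 20.5147^0.46 ≈ 4.0137, c_gold = y_gold − 0.09·k_gold ≈ 2.1674.
Gain: Δc = 2.1674 − 2.0847 ≈ 0.0827.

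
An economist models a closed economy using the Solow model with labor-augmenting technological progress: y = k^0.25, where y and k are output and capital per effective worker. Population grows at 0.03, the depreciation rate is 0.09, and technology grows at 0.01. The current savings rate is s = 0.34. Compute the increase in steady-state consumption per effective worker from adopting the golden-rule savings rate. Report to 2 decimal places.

Δc ≈ 0.02

n + g + δ = 0.03 + 0.01 + 0.09 = 0.13.
Current steady state (s = 0.34): k* = (0.34/0.13)^(1/0.75) ≈ 3.6034, y* = 3.6034^0.25 ≈ 1.3778, c* = (1−0.34)·1.3778 ≈ 0.9093.
Setting f'(k) = n+g+δ gives 0.25·k^(0.25−1) = 0.13, hence k_gold = (0.25/0.13)^(1/0.75) ≈ 2.3915.
y_gold = 2.3915^0.25 ≈ 1.2436, c_gold = y_gold − 0.13·k_gold ≈ 0.9327.
Gain: Δc = 0.9327 − 0.9093 ≈ 0.0233.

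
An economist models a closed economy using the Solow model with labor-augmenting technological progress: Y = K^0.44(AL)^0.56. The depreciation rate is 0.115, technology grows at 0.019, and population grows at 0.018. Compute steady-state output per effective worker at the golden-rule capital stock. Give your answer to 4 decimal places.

Capital per effective worker breaks even when investment replaces (n + g + δ)·k; here n + g + δ = 0.152.
At the golden rule the marginal product of capital equals n+g+δ: 0.44·k^(0.44−1) = 0.152. Solving, k_gold = (0.44/0.152)^(1/0.56) ≈ 6.6727.
Output: y_gold = k_gold^0.44 = 6.6727^0.44 ≈ 2.3051.

y_gold ≈ 2.3051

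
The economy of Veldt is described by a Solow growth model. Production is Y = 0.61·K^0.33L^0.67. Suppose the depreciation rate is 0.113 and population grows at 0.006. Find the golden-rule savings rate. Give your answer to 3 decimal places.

Break-even investment rate: n + δ = 0.006 + 0.113 = 0.119.
At the golden rule MPK = n+δ, and in any Cobb-Douglas steady state s = (n+δ)·k/y = MPK·k/y = capital's share 0.33.

s_gold = 0.330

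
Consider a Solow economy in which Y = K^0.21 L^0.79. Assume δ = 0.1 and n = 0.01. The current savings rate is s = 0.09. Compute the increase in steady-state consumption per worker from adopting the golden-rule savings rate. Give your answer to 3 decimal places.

Capital per worker breaks even when investment replaces (n + δ)·k; here n + δ = 0.11.
Current steady state (s = 0.09): k* = (0.09/0.11)^(1/0.79) ≈ 0.7757, y* = 0.7757^0.21 ≈ 0.9481, c* = (1−0.09)·0.9481 ≈ 0.8627.
Setting f'(k) = n+δ gives 0.21·k^(0.21−1) = 0.11, hence k_gold = (0.21/0.11)^(1/0.79) ≈ 2.2671.
y_gold = 2.2671^0.21 ≈ 1.1875, c_gold = y_gold − 0.11·k_gold ≈ 0.9382.
Gain: Δc = 0.9382 − 0.8627 ≈ 0.0754.

Δc ≈ 0.075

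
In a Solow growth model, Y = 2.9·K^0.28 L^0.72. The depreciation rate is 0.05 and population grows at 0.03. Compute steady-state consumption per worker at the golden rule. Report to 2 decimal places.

c_gold ≈ 5.14

Capital per worker breaks even when investment replaces (n + δ)·k; here n + δ = 0.08.
Setting f'(k) = n+δ gives 0.28·2.9·k^(0.28−1) = 0.08, hence k_gold = (0.28·2.9/0.08)^(1/0.72) ≈ 24.9959.
y_gold = 2.9·24.9959^0.28 ≈ 7.1417.
c_gold = y_gold − (n+δ)·k_gold = 7.1417 − 0.08·24.9959 ≈ 5.1420.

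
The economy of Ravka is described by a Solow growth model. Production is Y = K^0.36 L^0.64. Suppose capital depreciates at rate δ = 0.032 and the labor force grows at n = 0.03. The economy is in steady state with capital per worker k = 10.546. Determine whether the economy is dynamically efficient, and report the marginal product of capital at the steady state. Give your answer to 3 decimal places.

n + δ = 0.03 + 0.032 = 0.062.
MPK = 0.36·k^(0.36−1) = 0.36·10.546^(-0.64) ≈ 0.0797.
MPK > 0.062, so the economy is dynamically efficient (under-saving).

dynamically efficient; MPK ≈ 0.080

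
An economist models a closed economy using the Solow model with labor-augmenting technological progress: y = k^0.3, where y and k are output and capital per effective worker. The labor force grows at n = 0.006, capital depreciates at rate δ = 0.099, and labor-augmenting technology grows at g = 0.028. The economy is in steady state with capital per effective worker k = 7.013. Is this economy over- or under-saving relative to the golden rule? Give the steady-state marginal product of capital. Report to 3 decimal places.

over-saving; MPK ≈ 0.077

The effective depreciation rate is n + g + δ = 0.006 + 0.028 + 0.099 = 0.133.
MPK = 0.3·k^(0.3−1) = 0.3·7.013^(-0.7) ≈ 0.0767.
MPK < 0.133, so the economy is dynamically inefficient (over-saving).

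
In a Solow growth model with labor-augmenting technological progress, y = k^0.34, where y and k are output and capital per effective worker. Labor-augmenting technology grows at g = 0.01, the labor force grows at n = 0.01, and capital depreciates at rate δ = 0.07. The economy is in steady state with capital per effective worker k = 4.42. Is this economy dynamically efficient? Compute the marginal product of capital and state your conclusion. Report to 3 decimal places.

dynamically efficient; MPK ≈ 0.127

The effective depreciation rate is n + g + δ = 0.01 + 0.01 + 0.07 = 0.09.
MPK = 0.34·k^(0.34−1) = 0.34·4.42^(-0.66) ≈ 0.1275.
MPK > 0.09, so the economy is dynamically efficient (under-saving).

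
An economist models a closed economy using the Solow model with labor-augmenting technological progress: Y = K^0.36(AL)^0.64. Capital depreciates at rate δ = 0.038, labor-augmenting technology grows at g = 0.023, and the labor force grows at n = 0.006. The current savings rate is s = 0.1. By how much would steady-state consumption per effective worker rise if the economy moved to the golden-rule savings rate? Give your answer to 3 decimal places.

The effective depreciation rate is n + g + δ = 0.006 + 0.023 + 0.038 = 0.067.
Current steady state (s = 0.1): k* = (0.1/0.067)^(1/0.64) ≈ 1.8696, y* = 1.8696^0.36 ≈ 1.2527, c* = (1−0.1)·1.2527 ≈ 1.1274.
Setting f'(k) = n+g+δ gives 0.36·k^(0.36−1) = 0.067, hence k_gold = (0.36/0.067)^(1/0.64) ≈ 13.8351.
y_gold = 13.8351^0.36 ≈ 2.5749, c_gold = y_gold − 0.067·k_gold ≈ 1.6479.
Gain: Δc = 1.6479 − 1.1274 ≈ 0.5205.

Δc ≈ 0.521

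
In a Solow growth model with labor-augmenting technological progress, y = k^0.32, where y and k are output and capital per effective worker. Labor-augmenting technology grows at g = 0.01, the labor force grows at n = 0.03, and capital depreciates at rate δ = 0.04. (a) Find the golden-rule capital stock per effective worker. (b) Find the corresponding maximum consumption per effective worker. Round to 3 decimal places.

n + g + δ = 0.03 + 0.01 + 0.04 = 0.08.
At the golden rule the marginal product of capital equals n+g+δ: 0.32·k^(0.32−1) = 0.08. Solving, k_gold = (0.32/0.08)^(1/0.68) ≈ 7.6804.
y_gold = 7.6804^0.32 ≈ 1.9201; c_gold = y_gold − 0.08·k_gold ≈ 1.3057.

(a) k_gold ≈ 7.680; (b) c_gold ≈ 1.306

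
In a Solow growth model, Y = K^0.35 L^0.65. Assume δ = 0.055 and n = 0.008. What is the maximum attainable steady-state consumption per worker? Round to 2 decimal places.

Break-even investment rate: n + δ = 0.008 + 0.055 = 0.063.
Maximizing c = f(k) − (n+δ)·k gives f'(k) = n+δ, i.e. 0.35·k^(0.35−1) = 0.063, so k_gold = (0.35/0.063)^(1/0.65) ≈ 13.9873.
y_gold = 13.9873^0.35 ≈ 2.5177.
c_gold = y_gold − (n+δ)·k_gold = 2.5177 − 0.063·13.9873 ≈ 1.6365.

c_gold ≈ 1.64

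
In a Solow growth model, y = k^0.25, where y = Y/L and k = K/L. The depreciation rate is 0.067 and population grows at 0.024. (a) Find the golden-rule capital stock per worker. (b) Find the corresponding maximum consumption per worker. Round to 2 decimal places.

(a) k_gold ≈ 3.85; (b) c_gold ≈ 1.05

Capital per worker breaks even when investment replaces (n + δ)·k; here n + δ = 0.091.
Setting f'(k) = n+δ gives 0.25·k^(0.25−1) = 0.091, hence k_gold = (0.25/0.091)^(1/0.75) ≈ 3.8477.
y_gold = 3.8477^0.25 ≈ 1.4006; c_gold = y_gold − 0.091·k_gold ≈ 1.0504.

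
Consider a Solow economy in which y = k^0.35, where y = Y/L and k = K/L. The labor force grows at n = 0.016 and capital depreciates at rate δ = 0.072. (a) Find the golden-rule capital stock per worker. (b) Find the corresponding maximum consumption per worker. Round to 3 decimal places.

(a) k_gold ≈ 8.364; (b) c_gold ≈ 1.367

The effective depreciation rate is n + δ = 0.016 + 0.072 = 0.088.
Maximizing c = f(k) − (n+δ)·k gives f'(k) = n+δ, i.e. 0.35·k^(0.35−1) = 0.088, so k_gold = (0.35/0.088)^(1/0.65) ≈ 8.3645.
y_gold = 8.3645^0.35 ≈ 2.1031; c_gold = y_gold − 0.088·k_gold ≈ 1.3670.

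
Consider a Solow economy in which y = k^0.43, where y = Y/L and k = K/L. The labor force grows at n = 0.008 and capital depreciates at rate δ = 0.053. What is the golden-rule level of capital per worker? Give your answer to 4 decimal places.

k_gold ≈ 30.7583

Break-even investment rate: n + δ = 0.008 + 0.053 = 0.061.
At the golden rule the marginal product of capital equals n+δ: 0.43·k^(0.43−1) = 0.061. Solving, k_gold = (0.43/0.061)^(1/0.57) ≈ 30.7583.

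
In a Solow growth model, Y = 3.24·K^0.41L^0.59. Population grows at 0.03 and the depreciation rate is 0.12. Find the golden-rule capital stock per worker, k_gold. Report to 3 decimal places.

Capital per worker breaks even when investment replaces (n + δ)·k; here n + δ = 0.15.
Maximizing c = f(k) − (n+δ)·k gives f'(k) = n+δ, i.e. 0.41·3.24·k^(0.41−1) = 0.15, so k_gold = (0.41·3.24/0.15)^(1/0.59) ≈ 40.3169.

k_gold ≈ 40.317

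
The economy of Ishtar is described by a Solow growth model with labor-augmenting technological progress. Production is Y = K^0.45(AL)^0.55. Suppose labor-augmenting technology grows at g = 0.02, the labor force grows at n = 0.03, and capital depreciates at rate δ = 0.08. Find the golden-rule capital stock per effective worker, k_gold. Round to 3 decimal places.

k_gold ≈ 9.561

Break-even investment rate: n + g + δ = 0.03 + 0.02 + 0.08 = 0.13.
At the golden rule the marginal product of capital equals n+g+δ: 0.45·k^(0.45−1) = 0.13. Solving, k_gold = (0.45/0.13)^(1/0.55) ≈ 9.5607.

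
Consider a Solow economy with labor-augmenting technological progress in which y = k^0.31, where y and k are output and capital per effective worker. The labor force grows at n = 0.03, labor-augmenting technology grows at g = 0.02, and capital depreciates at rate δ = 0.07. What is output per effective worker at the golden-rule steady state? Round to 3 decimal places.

n + g + δ = 0.03 + 0.02 + 0.07 = 0.12.
Setting f'(k) = n+g+δ gives 0.31·k^(0.31−1) = 0.12, hence k_gold = (0.31/0.12)^(1/0.69) ≈ 3.9570.
Output: y_gold = k_gold^0.31 = 3.9570^0.31 ≈ 1.5317.

y_gold ≈ 1.532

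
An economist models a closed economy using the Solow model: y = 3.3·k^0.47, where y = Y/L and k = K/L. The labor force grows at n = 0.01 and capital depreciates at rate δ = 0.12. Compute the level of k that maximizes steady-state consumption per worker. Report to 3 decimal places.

k_gold ≈ 107.510

Break-even investment rate: n + δ = 0.01 + 0.12 = 0.13.
Golden rule sets MPK = n+δ: 0.47·3.3·k^(0.47−1) = 0.13, so k_gold = (0.47·3.3/0.13)^(1/0.53) ≈ 107.5103.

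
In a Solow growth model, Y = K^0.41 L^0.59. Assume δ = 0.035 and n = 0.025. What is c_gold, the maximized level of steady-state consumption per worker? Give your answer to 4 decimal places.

n + δ = 0.025 + 0.035 = 0.06.
Maximizing c = f(k) − (n+δ)·k gives f'(k) = n+δ, i.e. 0.41·k^(0.41−1) = 0.06, so k_gold = (0.41/0.06)^(1/0.59) ≈ 25.9795.
y_gold = 25.9795^0.41 ≈ 3.8019.
c_gold = y_gold − (n+δ)·k_gold = 3.8019 − 0.06·25.9795 ≈ 2.2431.

c_gold ≈ 2.2431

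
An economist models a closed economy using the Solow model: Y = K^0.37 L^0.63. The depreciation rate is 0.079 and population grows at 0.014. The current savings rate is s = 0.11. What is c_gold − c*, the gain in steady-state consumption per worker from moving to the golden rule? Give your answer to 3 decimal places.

Capital per worker breaks even when investment replaces (n + δ)·k; here n + δ = 0.093.
Current steady state (s = 0.11): k* = (0.11/0.093)^(1/0.63) ≈ 1.3054, y* = 1.3054^0.37 ≈ 1.1036, c* = (1−0.11)·1.1036 ≈ 0.9822.
At the golden rule the marginal product of capital equals n+δ: 0.37·k^(0.37−1) = 0.093. Solving, k_gold = (0.37/0.093)^(1/0.63) ≈ 8.9523.
y_gold = 8.9523^0.37 ≈ 2.2502, c_gold = y_gold − 0.093·k_gold ≈ 1.4176.
Gain: Δc = 1.4176 − 0.9822 ≈ 0.4354.

Δc ≈ 0.435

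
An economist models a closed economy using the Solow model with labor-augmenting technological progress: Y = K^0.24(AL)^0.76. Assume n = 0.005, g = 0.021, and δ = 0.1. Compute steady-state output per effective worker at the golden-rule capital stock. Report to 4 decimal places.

y_gold ≈ 1.2257

n + g + δ = 0.005 + 0.021 + 0.1 = 0.126.
Maximizing c = f(k) − (n+g+δ)·k gives f'(k) = n+g+δ, i.e. 0.24·k^(0.24−1) = 0.126, so k_gold = (0.24/0.126)^(1/0.76) ≈ 2.3346.
Output: y_gold = k_gold^0.24 = 2.3346^0.24 ≈ 1.2257.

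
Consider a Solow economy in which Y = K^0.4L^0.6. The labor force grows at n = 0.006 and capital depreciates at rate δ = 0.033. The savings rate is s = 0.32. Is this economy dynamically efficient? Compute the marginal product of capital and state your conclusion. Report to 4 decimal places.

Break-even investment rate: n + δ = 0.006 + 0.033 = 0.039.
Steady-state k*: s·k^0.4 = 0.039·k gives k* = (0.32/0.039)^(1/0.6) ≈ 33.3792.
MPK = 0.4·33.3792^(-0.6) ≈ 0.0487.
MPK > n+δ = 0.039, so the economy is dynamically efficient (under-saving).

dynamically efficient; MPK ≈ 0.0487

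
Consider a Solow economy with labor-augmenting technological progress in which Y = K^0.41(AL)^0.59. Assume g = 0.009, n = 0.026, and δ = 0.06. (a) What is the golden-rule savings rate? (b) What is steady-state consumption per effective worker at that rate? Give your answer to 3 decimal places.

(a) s_gold = 0.410; (b) c_gold ≈ 1.630

The effective depreciation rate is n + g + δ = 0.026 + 0.009 + 0.06 = 0.095.
For Cobb-Douglas, s_gold equals capital's share: s_gold = 0.41.
Setting f'(k) = n+g+δ gives 0.41·k^(0.41−1) = 0.095, hence k_gold = (0.41/0.095)^(1/0.59) ≈ 11.9227.
y_gold = 11.9227^0.41 ≈ 2.7626; c_gold = (1−0.41)·y_gold ≈ 1.6299.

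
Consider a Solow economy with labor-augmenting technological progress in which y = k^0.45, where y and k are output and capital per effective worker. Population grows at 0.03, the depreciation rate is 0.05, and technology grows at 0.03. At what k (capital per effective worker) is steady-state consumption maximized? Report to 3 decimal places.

k_gold ≈ 12.954

Break-even investment rate: n + g + δ = 0.03 + 0.03 + 0.05 = 0.11.
Maximizing c = f(k) − (n+g+δ)·k gives f'(k) = n+g+δ, i.e. 0.45·k^(0.45−1) = 0.11, so k_gold = (0.45/0.11)^(1/0.55) ≈ 12.9539.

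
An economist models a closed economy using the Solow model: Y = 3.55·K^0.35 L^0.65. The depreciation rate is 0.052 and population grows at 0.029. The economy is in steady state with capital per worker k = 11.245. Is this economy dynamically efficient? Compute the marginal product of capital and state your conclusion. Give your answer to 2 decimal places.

dynamically efficient; MPK ≈ 0.26

Break-even investment rate: n + δ = 0.029 + 0.052 = 0.081.
MPK = 0.35·3.55·k^(0.35−1) = 0.35·3.55·11.245^(-0.65) ≈ 0.2577.
MPK > 0.081, so the economy is dynamically efficient (under-saving).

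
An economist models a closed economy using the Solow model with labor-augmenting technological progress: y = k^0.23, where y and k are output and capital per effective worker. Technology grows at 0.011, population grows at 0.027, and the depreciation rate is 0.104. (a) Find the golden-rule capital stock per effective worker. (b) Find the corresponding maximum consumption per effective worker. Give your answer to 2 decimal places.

(a) k_gold ≈ 1.87; (b) c_gold ≈ 0.89

Capital per effective worker breaks even when investment replaces (n + g + δ)·k; here n + g + δ = 0.142.
At the golden rule the marginal product of capital equals n+g+δ: 0.23·k^(0.23−1) = 0.142. Solving, k_gold = (0.23/0.142)^(1/0.77) ≈ 1.8707.
y_gold = 1.8707^0.23 ≈ 1.1549; c_gold = y_gold − 0.142·k_gold ≈ 0.8893.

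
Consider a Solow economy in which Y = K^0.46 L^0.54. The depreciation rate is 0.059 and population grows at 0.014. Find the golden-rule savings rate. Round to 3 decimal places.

s_gold = 0.460

The effective depreciation rate is n + δ = 0.014 + 0.059 = 0.073.
At the golden rule MPK = n+δ, and in any Cobb-Douglas steady state s = (n+δ)·k/y = MPK·k/y = capital's share 0.46.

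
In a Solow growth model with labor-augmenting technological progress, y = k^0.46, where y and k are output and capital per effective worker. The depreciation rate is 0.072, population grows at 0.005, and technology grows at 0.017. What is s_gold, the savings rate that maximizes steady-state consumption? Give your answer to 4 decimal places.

n + g + δ = 0.005 + 0.017 + 0.072 = 0.094.
At the golden rule MPK = n+g+δ, and in any Cobb-Douglas steady state s = (n+g+δ)·k/y = MPK·k/y = capital's share 0.46.

s_gold = 0.4600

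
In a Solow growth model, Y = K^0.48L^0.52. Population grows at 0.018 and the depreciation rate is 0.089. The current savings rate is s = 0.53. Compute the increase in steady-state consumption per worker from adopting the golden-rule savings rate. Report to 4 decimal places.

Δc ≈ 0.0199

n + δ = 0.018 + 0.089 = 0.107.
Current steady state (s = 0.53): k* = (0.53/0.107)^(1/0.52) ≈ 21.6936, y* = 21.6936^0.48 ≈ 4.3796, c* = (1−0.53)·4.3796 ≈ 2.0584.
Golden rule sets MPK = n+δ: 0.48·k^(0.48−1) = 0.107, so k_gold = (0.48/0.107)^(1/0.52) ≈ 17.9297.
y_gold = 17.9297^0.48 ≈ 3.9968, c_gold = y_gold − 0.107·k_gold ≈ 2.0783.
Gain: Δc = 2.0783 − 2.0584 ≈ 0.0199.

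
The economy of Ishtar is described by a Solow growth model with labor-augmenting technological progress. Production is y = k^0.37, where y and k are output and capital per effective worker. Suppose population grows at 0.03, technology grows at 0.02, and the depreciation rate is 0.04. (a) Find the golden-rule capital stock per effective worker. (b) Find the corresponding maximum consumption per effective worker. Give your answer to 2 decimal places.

The effective depreciation rate is n + g + δ = 0.03 + 0.02 + 0.04 = 0.09.
Setting f'(k) = n+g+δ gives 0.37·k^(0.37−1) = 0.09, hence k_gold = (0.37/0.09)^(1/0.63) ≈ 9.4306.
y_gold = 9.4306^0.37 ≈ 2.2939; c_gold = y_gold − 0.09·k_gold ≈ 1.4452.

(a) k_gold ≈ 9.43; (b) c_gold ≈ 1.45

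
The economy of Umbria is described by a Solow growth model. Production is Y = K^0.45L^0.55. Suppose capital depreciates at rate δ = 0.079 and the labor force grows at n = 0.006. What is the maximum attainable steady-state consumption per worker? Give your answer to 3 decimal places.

The effective depreciation rate is n + δ = 0.006 + 0.079 = 0.085.
Maximizing c = f(k) − (n+δ)·k gives f'(k) = n+δ, i.e. 0.45·k^(0.45−1) = 0.085, so k_gold = (0.45/0.085)^(1/0.55) ≈ 20.7009.
y_gold = 20.7009^0.45 ≈ 3.9102.
c_gold = y_gold − (n+δ)·k_gold = 3.9102 − 0.085·20.7009 ≈ 2.1506.

c_gold ≈ 2.151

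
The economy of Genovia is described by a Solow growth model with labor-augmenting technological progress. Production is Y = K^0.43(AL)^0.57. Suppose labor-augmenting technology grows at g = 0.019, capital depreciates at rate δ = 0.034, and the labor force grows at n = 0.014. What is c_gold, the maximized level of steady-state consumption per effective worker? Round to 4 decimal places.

The effective depreciation rate is n + g + δ = 0.014 + 0.019 + 0.034 = 0.067.
Golden rule sets MPK = n+g+δ: 0.43·k^(0.43−1) = 0.067, so k_gold = (0.43/0.067)^(1/0.57) ≈ 26.0904.
y_gold = 26.0904^0.43 ≈ 4.0652.
c_gold = y_gold − (n+g+δ)·k_gold = 4.0652 − 0.067·26.0904 ≈ 2.3172.

c_gold ≈ 2.3172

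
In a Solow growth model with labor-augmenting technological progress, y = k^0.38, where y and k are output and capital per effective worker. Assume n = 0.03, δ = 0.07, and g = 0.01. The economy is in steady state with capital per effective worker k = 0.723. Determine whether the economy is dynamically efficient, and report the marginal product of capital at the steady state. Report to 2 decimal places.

Capital per effective worker breaks even when investment replaces (n + g + δ)·k; here n + g + δ = 0.11.
MPK = 0.38·k^(0.38−1) = 0.38·0.723^(-0.62) ≈ 0.4646.
MPK > 0.11, so the economy is dynamically efficient (under-saving).

dynamically efficient; MPK ≈ 0.46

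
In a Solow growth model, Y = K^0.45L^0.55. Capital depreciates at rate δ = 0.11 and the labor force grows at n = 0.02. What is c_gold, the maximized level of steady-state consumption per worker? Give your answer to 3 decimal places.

c_gold ≈ 1.519

The effective depreciation rate is n + δ = 0.02 + 0.11 = 0.13.
Setting f'(k) = n+δ gives 0.45·k^(0.45−1) = 0.13, hence k_gold = (0.45/0.13)^(1/0.55) ≈ 9.5607.
y_gold = 9.5607^0.45 ≈ 2.7620.
c_gold = y_gold − (n+δ)·k_gold = 2.7620 − 0.13·9.5607 ≈ 1.5191.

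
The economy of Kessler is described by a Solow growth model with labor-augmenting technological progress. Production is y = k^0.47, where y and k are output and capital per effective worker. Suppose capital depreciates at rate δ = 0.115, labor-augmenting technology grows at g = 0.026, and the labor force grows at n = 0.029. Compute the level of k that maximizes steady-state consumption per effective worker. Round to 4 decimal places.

k_gold ≈ 6.8124

The effective depreciation rate is n + g + δ = 0.029 + 0.026 + 0.115 = 0.17.
At the golden rule the marginal product of capital equals n+g+δ: 0.47·k^(0.47−1) = 0.17. Solving, k_gold = (0.47/0.17)^(1/0.53) ≈ 6.8124.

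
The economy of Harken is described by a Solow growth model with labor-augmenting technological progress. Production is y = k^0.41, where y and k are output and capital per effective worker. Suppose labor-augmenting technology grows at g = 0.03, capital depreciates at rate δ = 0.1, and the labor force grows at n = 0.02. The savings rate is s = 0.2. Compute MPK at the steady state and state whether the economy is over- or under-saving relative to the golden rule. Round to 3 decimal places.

under-saving; MPK ≈ 0.307

The effective depreciation rate is n + g + δ = 0.02 + 0.03 + 0.1 = 0.15.
Steady-state k*: s·k^0.41 = 0.15·k gives k* = (0.2/0.15)^(1/0.59) ≈ 1.6284.
MPK = 0.41·1.6284^(-0.59) ≈ 0.3075.
MPK > n+g+δ = 0.15, so the economy is dynamically efficient (under-saving).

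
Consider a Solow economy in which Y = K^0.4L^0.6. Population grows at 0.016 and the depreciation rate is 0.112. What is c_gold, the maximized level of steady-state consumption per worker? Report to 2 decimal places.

c_gold ≈ 1.28

The effective depreciation rate is n + δ = 0.016 + 0.112 = 0.128.
At the golden rule the marginal product of capital equals n+δ: 0.4·k^(0.4−1) = 0.128. Solving, k_gold = (0.4/0.128)^(1/0.6) ≈ 6.6796.
y_gold = 6.6796^0.4 ≈ 2.1375.
c_gold = y_gold − (n+δ)·k_gold = 2.1375 − 0.128·6.6796 ≈ 1.2825.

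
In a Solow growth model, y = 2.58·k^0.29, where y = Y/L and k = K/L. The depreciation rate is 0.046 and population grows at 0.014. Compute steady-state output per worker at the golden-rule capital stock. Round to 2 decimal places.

The effective depreciation rate is n + δ = 0.014 + 0.046 = 0.06.
Maximizing c = f(k) − (n+δ)·k gives f'(k) = n+δ, i.e. 0.29·2.58·k^(0.29−1) = 0.06, so k_gold = (0.29·2.58/0.06)^(1/0.71) ≈ 34.9521.
Output: y_gold = 2.58·k_gold^0.29 = 2.58·34.9521^0.29 ≈ 7.2315.

y_gold ≈ 7.23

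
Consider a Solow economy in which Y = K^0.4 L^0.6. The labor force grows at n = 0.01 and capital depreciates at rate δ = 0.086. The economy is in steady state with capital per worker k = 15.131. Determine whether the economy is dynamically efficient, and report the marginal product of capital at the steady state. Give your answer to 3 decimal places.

dynamically inefficient; MPK ≈ 0.078

The effective depreciation rate is n + δ = 0.01 + 0.086 = 0.096.
MPK = 0.4·k^(0.4−1) = 0.4·15.131^(-0.6) ≈ 0.0784.
MPK < 0.096, so the economy is dynamically inefficient (over-saving).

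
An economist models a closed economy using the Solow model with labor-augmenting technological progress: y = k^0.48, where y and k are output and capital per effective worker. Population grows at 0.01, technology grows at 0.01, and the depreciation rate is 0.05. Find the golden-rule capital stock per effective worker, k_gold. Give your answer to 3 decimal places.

k_gold ≈ 40.548

Capital per effective worker breaks even when investment replaces (n + g + δ)·k; here n + g + δ = 0.07.
Maximizing c = f(k) − (n+g+δ)·k gives f'(k) = n+g+δ, i.e. 0.48·k^(0.48−1) = 0.07, so k_gold = (0.48/0.07)^(1/0.52) ≈ 40.5478.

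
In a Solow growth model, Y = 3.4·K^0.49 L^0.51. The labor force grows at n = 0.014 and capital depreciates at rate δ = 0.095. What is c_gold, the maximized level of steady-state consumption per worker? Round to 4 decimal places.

n + δ = 0.014 + 0.095 = 0.109.
Golden rule sets MPK = n+δ: 0.49·3.4·k^(0.49−1) = 0.109, so k_gold = (0.49·3.4/0.109)^(1/0.51) ≈ 209.9210.
y_gold = 3.4·209.9210^0.49 ≈ 46.6967.
c_gold = y_gold − (n+δ)·k_gold = 46.6967 − 0.109·209.9210 ≈ 23.8153.

c_gold ≈ 23.8153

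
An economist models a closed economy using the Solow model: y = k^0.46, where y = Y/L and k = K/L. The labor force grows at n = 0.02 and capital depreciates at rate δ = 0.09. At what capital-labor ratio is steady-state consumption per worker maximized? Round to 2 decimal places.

k_gold ≈ 14.15

Break-even investment rate: n + δ = 0.02 + 0.09 = 0.11.
Maximizing c = f(k) − (n+δ)·k gives f'(k) = n+δ, i.e. 0.46·k^(0.46−1) = 0.11, so k_gold = (0.46/0.11)^(1/0.54) ≈ 14.1474.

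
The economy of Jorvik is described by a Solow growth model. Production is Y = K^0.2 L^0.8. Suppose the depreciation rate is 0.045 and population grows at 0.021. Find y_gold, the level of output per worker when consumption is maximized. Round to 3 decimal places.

y_gold ≈ 1.319

Capital per worker breaks even when investment replaces (n + δ)·k; here n + δ = 0.066.
Golden rule sets MPK = n+δ: 0.2·k^(0.2−1) = 0.066, so k_gold = (0.2/0.066)^(1/0.8) ≈ 3.9981.
Output: y_gold = k_gold^0.2 = 3.9981^0.2 ≈ 1.3194.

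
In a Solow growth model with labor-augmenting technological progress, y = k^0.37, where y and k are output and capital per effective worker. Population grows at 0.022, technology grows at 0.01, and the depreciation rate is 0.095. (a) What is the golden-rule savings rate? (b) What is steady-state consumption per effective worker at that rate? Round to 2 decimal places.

Capital per effective worker breaks even when investment replaces (n + g + δ)·k; here n + g + δ = 0.127.
For Cobb-Douglas, s_gold equals capital's share: s_gold = 0.37.
Setting f'(k) = n+g+δ gives 0.37·k^(0.37−1) = 0.127, hence k_gold = (0.37/0.127)^(1/0.63) ≈ 5.4593.
y_gold = 5.4593^0.37 ≈ 1.8739; c_gold = (1−0.37)·y_gold ≈ 1.1805.

(a) s_gold = 0.37; (b) c_gold ≈ 1.18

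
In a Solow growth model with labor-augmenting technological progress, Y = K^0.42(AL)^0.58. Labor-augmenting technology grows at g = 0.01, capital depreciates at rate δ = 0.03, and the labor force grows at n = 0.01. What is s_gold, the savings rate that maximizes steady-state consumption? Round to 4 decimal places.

Capital per effective worker breaks even when investment replaces (n + g + δ)·k; here n + g + δ = 0.05.
At the golden rule MPK = n+g+δ, and in any Cobb-Douglas steady state s = (n+g+δ)·k/y = MPK·k/y = capital's share 0.42.

s_gold = 0.4200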